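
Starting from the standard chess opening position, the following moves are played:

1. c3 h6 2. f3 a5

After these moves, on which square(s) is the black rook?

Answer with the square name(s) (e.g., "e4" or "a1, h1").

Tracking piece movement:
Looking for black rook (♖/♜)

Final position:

  a b c d e f g h
  ─────────────────
8│♜ ♞ ♝ ♛ ♚ ♝ ♞ ♜│8
7│· ♟ ♟ ♟ ♟ ♟ ♟ ·│7
6│· · · · · · · ♟│6
5│♟ · · · · · · ·│5
4│· · · · · · · ·│4
3│· · ♙ · · ♙ · ·│3
2│♙ ♙ · ♙ ♙ · ♙ ♙│2
1│♖ ♘ ♗ ♕ ♔ ♗ ♘ ♖│1
  ─────────────────
  a b c d e f g h


a8, h8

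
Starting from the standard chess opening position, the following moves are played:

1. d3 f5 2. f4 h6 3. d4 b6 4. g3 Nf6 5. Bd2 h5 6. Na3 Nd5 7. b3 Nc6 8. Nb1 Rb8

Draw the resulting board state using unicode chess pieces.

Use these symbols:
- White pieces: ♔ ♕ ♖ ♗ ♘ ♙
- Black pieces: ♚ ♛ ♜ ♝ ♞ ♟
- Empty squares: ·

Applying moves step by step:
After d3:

♜ ♞ ♝ ♛ ♚ ♝ ♞ ♜
♟ ♟ ♟ ♟ ♟ ♟ ♟ ♟
· · · · · · · ·
· · · · · · · ·
· · · · · · · ·
· · · ♙ · · · ·
♙ ♙ ♙ · ♙ ♙ ♙ ♙
♖ ♘ ♗ ♕ ♔ ♗ ♘ ♖


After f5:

♜ ♞ ♝ ♛ ♚ ♝ ♞ ♜
♟ ♟ ♟ ♟ ♟ · ♟ ♟
· · · · · · · ·
· · · · · ♟ · ·
· · · · · · · ·
· · · ♙ · · · ·
♙ ♙ ♙ · ♙ ♙ ♙ ♙
♖ ♘ ♗ ♕ ♔ ♗ ♘ ♖


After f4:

♜ ♞ ♝ ♛ ♚ ♝ ♞ ♜
♟ ♟ ♟ ♟ ♟ · ♟ ♟
· · · · · · · ·
· · · · · ♟ · ·
· · · · · ♙ · ·
· · · ♙ · · · ·
♙ ♙ ♙ · ♙ · ♙ ♙
♖ ♘ ♗ ♕ ♔ ♗ ♘ ♖


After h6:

♜ ♞ ♝ ♛ ♚ ♝ ♞ ♜
♟ ♟ ♟ ♟ ♟ · ♟ ·
· · · · · · · ♟
· · · · · ♟ · ·
· · · · · ♙ · ·
· · · ♙ · · · ·
♙ ♙ ♙ · ♙ · ♙ ♙
♖ ♘ ♗ ♕ ♔ ♗ ♘ ♖


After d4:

♜ ♞ ♝ ♛ ♚ ♝ ♞ ♜
♟ ♟ ♟ ♟ ♟ · ♟ ·
· · · · · · · ♟
· · · · · ♟ · ·
· · · ♙ · ♙ · ·
· · · · · · · ·
♙ ♙ ♙ · ♙ · ♙ ♙
♖ ♘ ♗ ♕ ♔ ♗ ♘ ♖


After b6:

♜ ♞ ♝ ♛ ♚ ♝ ♞ ♜
♟ · ♟ ♟ ♟ · ♟ ·
· ♟ · · · · · ♟
· · · · · ♟ · ·
· · · ♙ · ♙ · ·
· · · · · · · ·
♙ ♙ ♙ · ♙ · ♙ ♙
♖ ♘ ♗ ♕ ♔ ♗ ♘ ♖


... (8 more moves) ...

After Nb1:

♜ · ♝ ♛ ♚ ♝ · ♜
♟ · ♟ ♟ ♟ · ♟ ·
· ♟ ♞ · · · · ·
· · · ♞ · ♟ · ♟
· · · ♙ · ♙ · ·
· ♙ · · · · ♙ ·
♙ · ♙ ♗ ♙ · · ♙
♖ ♘ · ♕ ♔ ♗ ♘ ♖


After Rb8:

· ♜ ♝ ♛ ♚ ♝ · ♜
♟ · ♟ ♟ ♟ · ♟ ·
· ♟ ♞ · · · · ·
· · · ♞ · ♟ · ♟
· · · ♙ · ♙ · ·
· ♙ · · · · ♙ ·
♙ · ♙ ♗ ♙ · · ♙
♖ ♘ · ♕ ♔ ♗ ♘ ♖



  a b c d e f g h
  ─────────────────
8│· ♜ ♝ ♛ ♚ ♝ · ♜│8
7│♟ · ♟ ♟ ♟ · ♟ ·│7
6│· ♟ ♞ · · · · ·│6
5│· · · ♞ · ♟ · ♟│5
4│· · · ♙ · ♙ · ·│4
3│· ♙ · · · · ♙ ·│3
2│♙ · ♙ ♗ ♙ · · ♙│2
1│♖ ♘ · ♕ ♔ ♗ ♘ ♖│1
  ─────────────────
  a b c d e f g h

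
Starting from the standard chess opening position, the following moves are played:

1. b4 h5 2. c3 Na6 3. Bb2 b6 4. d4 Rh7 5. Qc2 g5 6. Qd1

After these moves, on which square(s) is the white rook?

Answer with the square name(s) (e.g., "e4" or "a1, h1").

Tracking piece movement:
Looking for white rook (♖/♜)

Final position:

  a b c d e f g h
  ─────────────────
8│♜ · ♝ ♛ ♚ ♝ ♞ ·│8
7│♟ · ♟ ♟ ♟ ♟ · ♜│7
6│♞ ♟ · · · · · ·│6
5│· · · · · · ♟ ♟│5
4│· ♙ · ♙ · · · ·│4
3│· · ♙ · · · · ·│3
2│♙ ♗ · · ♙ ♙ ♙ ♙│2
1│♖ ♘ · ♕ ♔ ♗ ♘ ♖│1
  ─────────────────
  a b c d e f g h


a1, h1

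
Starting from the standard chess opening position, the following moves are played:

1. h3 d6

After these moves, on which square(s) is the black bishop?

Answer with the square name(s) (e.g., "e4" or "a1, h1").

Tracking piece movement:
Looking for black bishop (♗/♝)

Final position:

  a b c d e f g h
  ─────────────────
8│♜ ♞ ♝ ♛ ♚ ♝ ♞ ♜│8
7│♟ ♟ ♟ · ♟ ♟ ♟ ♟│7
6│· · · ♟ · · · ·│6
5│· · · · · · · ·│5
4│· · · · · · · ·│4
3│· · · · · · · ♙│3
2│♙ ♙ ♙ ♙ ♙ ♙ ♙ ·│2
1│♖ ♘ ♗ ♕ ♔ ♗ ♘ ♖│1
  ─────────────────
  a b c d e f g h


c8, f8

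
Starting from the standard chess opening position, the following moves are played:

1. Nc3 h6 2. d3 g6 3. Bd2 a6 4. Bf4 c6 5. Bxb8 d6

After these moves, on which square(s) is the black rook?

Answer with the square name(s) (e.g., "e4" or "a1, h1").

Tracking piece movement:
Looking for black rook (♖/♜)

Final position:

  a b c d e f g h
  ─────────────────
8│♜ ♗ ♝ ♛ ♚ ♝ ♞ ♜│8
7│· ♟ · · ♟ ♟ · ·│7
6│♟ · ♟ ♟ · · ♟ ♟│6
5│· · · · · · · ·│5
4│· · · · · · · ·│4
3│· · ♘ ♙ · · · ·│3
2│♙ ♙ ♙ · ♙ ♙ ♙ ♙│2
1│♖ · · ♕ ♔ ♗ ♘ ♖│1
  ─────────────────
  a b c d e f g h


a8, h8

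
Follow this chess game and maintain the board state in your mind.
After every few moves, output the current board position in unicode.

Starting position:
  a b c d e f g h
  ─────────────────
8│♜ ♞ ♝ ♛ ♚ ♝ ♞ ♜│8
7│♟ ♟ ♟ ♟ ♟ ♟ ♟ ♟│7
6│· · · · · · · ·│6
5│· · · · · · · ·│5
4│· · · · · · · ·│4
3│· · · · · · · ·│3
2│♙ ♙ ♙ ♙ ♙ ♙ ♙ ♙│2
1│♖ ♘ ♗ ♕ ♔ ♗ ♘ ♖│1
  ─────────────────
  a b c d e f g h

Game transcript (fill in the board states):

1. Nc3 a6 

  a b c d e f g h
  ─────────────────
8│♜ ♞ ♝ ♛ ♚ ♝ ♞ ♜│8
7│· ♟ ♟ ♟ ♟ ♟ ♟ ♟│7
6│♟ · · · · · · ·│6
5│· · · · · · · ·│5
4│· · · · · · · ·│4
3│· · ♘ · · · · ·│3
2│♙ ♙ ♙ ♙ ♙ ♙ ♙ ♙│2
1│♖ · ♗ ♕ ♔ ♗ ♘ ♖│1
  ─────────────────
  a b c d e f g h

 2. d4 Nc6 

  a b c d e f g h
  ─────────────────
8│♜ · ♝ ♛ ♚ ♝ ♞ ♜│8
7│· ♟ ♟ ♟ ♟ ♟ ♟ ♟│7
6│♟ · ♞ · · · · ·│6
5│· · · · · · · ·│5
4│· · · ♙ · · · ·│4
3│· · ♘ · · · · ·│3
2│♙ ♙ ♙ · ♙ ♙ ♙ ♙│2
1│♖ · ♗ ♕ ♔ ♗ ♘ ♖│1
  ─────────────────
  a b c d e f g h

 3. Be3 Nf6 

  a b c d e f g h
  ─────────────────
8│♜ · ♝ ♛ ♚ ♝ · ♜│8
7│· ♟ ♟ ♟ ♟ ♟ ♟ ♟│7
6│♟ · ♞ · · ♞ · ·│6
5│· · · · · · · ·│5
4│· · · ♙ · · · ·│4
3│· · ♘ · ♗ · · ·│3
2│♙ ♙ ♙ · ♙ ♙ ♙ ♙│2
1│♖ · · ♕ ♔ ♗ ♘ ♖│1
  ─────────────────
  a b c d e f g h

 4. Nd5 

  a b c d e f g h
  ─────────────────
8│♜ · ♝ ♛ ♚ ♝ · ♜│8
7│· ♟ ♟ ♟ ♟ ♟ ♟ ♟│7
6│♟ · ♞ · · ♞ · ·│6
5│· · · ♘ · · · ·│5
4│· · · ♙ · · · ·│4
3│· · · · ♗ · · ·│3
2│♙ ♙ ♙ · ♙ ♙ ♙ ♙│2
1│♖ · · ♕ ♔ ♗ ♘ ♖│1
  ─────────────────
  a b c d e f g h


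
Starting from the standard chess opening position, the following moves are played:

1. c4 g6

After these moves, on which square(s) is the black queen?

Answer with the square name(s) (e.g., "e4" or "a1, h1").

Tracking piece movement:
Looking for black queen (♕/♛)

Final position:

  a b c d e f g h
  ─────────────────
8│♜ ♞ ♝ ♛ ♚ ♝ ♞ ♜│8
7│♟ ♟ ♟ ♟ ♟ ♟ · ♟│7
6│· · · · · · ♟ ·│6
5│· · · · · · · ·│5
4│· · ♙ · · · · ·│4
3│· · · · · · · ·│3
2│♙ ♙ · ♙ ♙ ♙ ♙ ♙│2
1│♖ ♘ ♗ ♕ ♔ ♗ ♘ ♖│1
  ─────────────────
  a b c d e f g h


d8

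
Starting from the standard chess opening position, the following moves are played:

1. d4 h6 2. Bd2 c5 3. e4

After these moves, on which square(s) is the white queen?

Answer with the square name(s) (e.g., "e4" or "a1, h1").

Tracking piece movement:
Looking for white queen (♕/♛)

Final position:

  a b c d e f g h
  ─────────────────
8│♜ ♞ ♝ ♛ ♚ ♝ ♞ ♜│8
7│♟ ♟ · ♟ ♟ ♟ ♟ ·│7
6│· · · · · · · ♟│6
5│· · ♟ · · · · ·│5
4│· · · ♙ ♙ · · ·│4
3│· · · · · · · ·│3
2│♙ ♙ ♙ ♗ · ♙ ♙ ♙│2
1│♖ ♘ · ♕ ♔ ♗ ♘ ♖│1
  ─────────────────
  a b c d e f g h


d1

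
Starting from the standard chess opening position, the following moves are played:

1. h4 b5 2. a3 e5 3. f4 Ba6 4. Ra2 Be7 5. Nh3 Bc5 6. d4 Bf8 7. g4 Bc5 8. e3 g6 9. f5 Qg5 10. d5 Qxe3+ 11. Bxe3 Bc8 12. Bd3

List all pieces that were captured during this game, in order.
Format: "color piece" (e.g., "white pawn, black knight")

Tracking captures:
  Qxe3+: captured white pawn
  Bxe3: captured black queen

white pawn, black queen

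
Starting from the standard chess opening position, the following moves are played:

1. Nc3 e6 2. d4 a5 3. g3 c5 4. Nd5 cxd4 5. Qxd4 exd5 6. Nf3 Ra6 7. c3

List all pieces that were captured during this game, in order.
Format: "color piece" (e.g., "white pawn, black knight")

Tracking captures:
  cxd4: captured white pawn
  Qxd4: captured black pawn
  exd5: captured white knight

white pawn, black pawn, white knight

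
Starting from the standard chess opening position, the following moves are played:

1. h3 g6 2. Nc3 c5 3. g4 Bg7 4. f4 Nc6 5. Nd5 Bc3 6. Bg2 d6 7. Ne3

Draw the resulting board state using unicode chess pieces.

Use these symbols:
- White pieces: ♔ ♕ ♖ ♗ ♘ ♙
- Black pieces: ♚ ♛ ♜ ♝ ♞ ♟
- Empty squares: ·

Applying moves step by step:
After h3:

♜ ♞ ♝ ♛ ♚ ♝ ♞ ♜
♟ ♟ ♟ ♟ ♟ ♟ ♟ ♟
· · · · · · · ·
· · · · · · · ·
· · · · · · · ·
· · · · · · · ♙
♙ ♙ ♙ ♙ ♙ ♙ ♙ ·
♖ ♘ ♗ ♕ ♔ ♗ ♘ ♖


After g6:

♜ ♞ ♝ ♛ ♚ ♝ ♞ ♜
♟ ♟ ♟ ♟ ♟ ♟ · ♟
· · · · · · ♟ ·
· · · · · · · ·
· · · · · · · ·
· · · · · · · ♙
♙ ♙ ♙ ♙ ♙ ♙ ♙ ·
♖ ♘ ♗ ♕ ♔ ♗ ♘ ♖


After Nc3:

♜ ♞ ♝ ♛ ♚ ♝ ♞ ♜
♟ ♟ ♟ ♟ ♟ ♟ · ♟
· · · · · · ♟ ·
· · · · · · · ·
· · · · · · · ·
· · ♘ · · · · ♙
♙ ♙ ♙ ♙ ♙ ♙ ♙ ·
♖ · ♗ ♕ ♔ ♗ ♘ ♖


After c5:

♜ ♞ ♝ ♛ ♚ ♝ ♞ ♜
♟ ♟ · ♟ ♟ ♟ · ♟
· · · · · · ♟ ·
· · ♟ · · · · ·
· · · · · · · ·
· · ♘ · · · · ♙
♙ ♙ ♙ ♙ ♙ ♙ ♙ ·
♖ · ♗ ♕ ♔ ♗ ♘ ♖


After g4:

♜ ♞ ♝ ♛ ♚ ♝ ♞ ♜
♟ ♟ · ♟ ♟ ♟ · ♟
· · · · · · ♟ ·
· · ♟ · · · · ·
· · · · · · ♙ ·
· · ♘ · · · · ♙
♙ ♙ ♙ ♙ ♙ ♙ · ·
♖ · ♗ ♕ ♔ ♗ ♘ ♖


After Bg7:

♜ ♞ ♝ ♛ ♚ · ♞ ♜
♟ ♟ · ♟ ♟ ♟ ♝ ♟
· · · · · · ♟ ·
· · ♟ · · · · ·
· · · · · · ♙ ·
· · ♘ · · · · ♙
♙ ♙ ♙ ♙ ♙ ♙ · ·
♖ · ♗ ♕ ♔ ♗ ♘ ♖


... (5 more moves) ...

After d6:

♜ · ♝ ♛ ♚ · ♞ ♜
♟ ♟ · · ♟ ♟ · ♟
· · ♞ ♟ · · ♟ ·
· · ♟ ♘ · · · ·
· · · · · ♙ ♙ ·
· · ♝ · · · · ♙
♙ ♙ ♙ ♙ ♙ · ♗ ·
♖ · ♗ ♕ ♔ · ♘ ♖


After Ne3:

♜ · ♝ ♛ ♚ · ♞ ♜
♟ ♟ · · ♟ ♟ · ♟
· · ♞ ♟ · · ♟ ·
· · ♟ · · · · ·
· · · · · ♙ ♙ ·
· · ♝ · ♘ · · ♙
♙ ♙ ♙ ♙ ♙ · ♗ ·
♖ · ♗ ♕ ♔ · ♘ ♖



  a b c d e f g h
  ─────────────────
8│♜ · ♝ ♛ ♚ · ♞ ♜│8
7│♟ ♟ · · ♟ ♟ · ♟│7
6│· · ♞ ♟ · · ♟ ·│6
5│· · ♟ · · · · ·│5
4│· · · · · ♙ ♙ ·│4
3│· · ♝ · ♘ · · ♙│3
2│♙ ♙ ♙ ♙ ♙ · ♗ ·│2
1│♖ · ♗ ♕ ♔ · ♘ ♖│1
  ─────────────────
  a b c d e f g h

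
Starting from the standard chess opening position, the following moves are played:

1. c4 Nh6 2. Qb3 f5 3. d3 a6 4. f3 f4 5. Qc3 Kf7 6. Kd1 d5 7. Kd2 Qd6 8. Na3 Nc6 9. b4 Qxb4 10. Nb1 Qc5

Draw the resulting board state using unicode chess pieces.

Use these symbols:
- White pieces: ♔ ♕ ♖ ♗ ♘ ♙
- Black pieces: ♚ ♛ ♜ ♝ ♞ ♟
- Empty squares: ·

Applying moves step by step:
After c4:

♜ ♞ ♝ ♛ ♚ ♝ ♞ ♜
♟ ♟ ♟ ♟ ♟ ♟ ♟ ♟
· · · · · · · ·
· · · · · · · ·
· · ♙ · · · · ·
· · · · · · · ·
♙ ♙ · ♙ ♙ ♙ ♙ ♙
♖ ♘ ♗ ♕ ♔ ♗ ♘ ♖


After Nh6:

♜ ♞ ♝ ♛ ♚ ♝ · ♜
♟ ♟ ♟ ♟ ♟ ♟ ♟ ♟
· · · · · · · ♞
· · · · · · · ·
· · ♙ · · · · ·
· · · · · · · ·
♙ ♙ · ♙ ♙ ♙ ♙ ♙
♖ ♘ ♗ ♕ ♔ ♗ ♘ ♖


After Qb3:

♜ ♞ ♝ ♛ ♚ ♝ · ♜
♟ ♟ ♟ ♟ ♟ ♟ ♟ ♟
· · · · · · · ♞
· · · · · · · ·
· · ♙ · · · · ·
· ♕ · · · · · ·
♙ ♙ · ♙ ♙ ♙ ♙ ♙
♖ ♘ ♗ · ♔ ♗ ♘ ♖


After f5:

♜ ♞ ♝ ♛ ♚ ♝ · ♜
♟ ♟ ♟ ♟ ♟ · ♟ ♟
· · · · · · · ♞
· · · · · ♟ · ·
· · ♙ · · · · ·
· ♕ · · · · · ·
♙ ♙ · ♙ ♙ ♙ ♙ ♙
♖ ♘ ♗ · ♔ ♗ ♘ ♖


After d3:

♜ ♞ ♝ ♛ ♚ ♝ · ♜
♟ ♟ ♟ ♟ ♟ · ♟ ♟
· · · · · · · ♞
· · · · · ♟ · ·
· · ♙ · · · · ·
· ♕ · ♙ · · · ·
♙ ♙ · · ♙ ♙ ♙ ♙
♖ ♘ ♗ · ♔ ♗ ♘ ♖


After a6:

♜ ♞ ♝ ♛ ♚ ♝ · ♜
· ♟ ♟ ♟ ♟ · ♟ ♟
♟ · · · · · · ♞
· · · · · ♟ · ·
· · ♙ · · · · ·
· ♕ · ♙ · · · ·
♙ ♙ · · ♙ ♙ ♙ ♙
♖ ♘ ♗ · ♔ ♗ ♘ ♖


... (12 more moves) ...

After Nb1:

♜ · ♝ · · ♝ · ♜
· ♟ ♟ · ♟ ♚ ♟ ♟
♟ · ♞ · · · · ♞
· · · ♟ · · · ·
· ♛ ♙ · · ♟ · ·
· · ♕ ♙ · ♙ · ·
♙ · · ♔ ♙ · ♙ ♙
♖ ♘ ♗ · · ♗ ♘ ♖


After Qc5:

♜ · ♝ · · ♝ · ♜
· ♟ ♟ · ♟ ♚ ♟ ♟
♟ · ♞ · · · · ♞
· · ♛ ♟ · · · ·
· · ♙ · · ♟ · ·
· · ♕ ♙ · ♙ · ·
♙ · · ♔ ♙ · ♙ ♙
♖ ♘ ♗ · · ♗ ♘ ♖



  a b c d e f g h
  ─────────────────
8│♜ · ♝ · · ♝ · ♜│8
7│· ♟ ♟ · ♟ ♚ ♟ ♟│7
6│♟ · ♞ · · · · ♞│6
5│· · ♛ ♟ · · · ·│5
4│· · ♙ · · ♟ · ·│4
3│· · ♕ ♙ · ♙ · ·│3
2│♙ · · ♔ ♙ · ♙ ♙│2
1│♖ ♘ ♗ · · ♗ ♘ ♖│1
  ─────────────────
  a b c d e f g h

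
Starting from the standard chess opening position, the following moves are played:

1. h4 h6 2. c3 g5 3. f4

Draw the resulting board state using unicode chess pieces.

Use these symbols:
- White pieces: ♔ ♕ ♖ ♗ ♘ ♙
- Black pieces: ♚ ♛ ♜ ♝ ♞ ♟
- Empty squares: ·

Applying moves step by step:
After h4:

♜ ♞ ♝ ♛ ♚ ♝ ♞ ♜
♟ ♟ ♟ ♟ ♟ ♟ ♟ ♟
· · · · · · · ·
· · · · · · · ·
· · · · · · · ♙
· · · · · · · ·
♙ ♙ ♙ ♙ ♙ ♙ ♙ ·
♖ ♘ ♗ ♕ ♔ ♗ ♘ ♖


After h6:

♜ ♞ ♝ ♛ ♚ ♝ ♞ ♜
♟ ♟ ♟ ♟ ♟ ♟ ♟ ·
· · · · · · · ♟
· · · · · · · ·
· · · · · · · ♙
· · · · · · · ·
♙ ♙ ♙ ♙ ♙ ♙ ♙ ·
♖ ♘ ♗ ♕ ♔ ♗ ♘ ♖


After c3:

♜ ♞ ♝ ♛ ♚ ♝ ♞ ♜
♟ ♟ ♟ ♟ ♟ ♟ ♟ ·
· · · · · · · ♟
· · · · · · · ·
· · · · · · · ♙
· · ♙ · · · · ·
♙ ♙ · ♙ ♙ ♙ ♙ ·
♖ ♘ ♗ ♕ ♔ ♗ ♘ ♖


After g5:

♜ ♞ ♝ ♛ ♚ ♝ ♞ ♜
♟ ♟ ♟ ♟ ♟ ♟ · ·
· · · · · · · ♟
· · · · · · ♟ ·
· · · · · · · ♙
· · ♙ · · · · ·
♙ ♙ · ♙ ♙ ♙ ♙ ·
♖ ♘ ♗ ♕ ♔ ♗ ♘ ♖


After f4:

♜ ♞ ♝ ♛ ♚ ♝ ♞ ♜
♟ ♟ ♟ ♟ ♟ ♟ · ·
· · · · · · · ♟
· · · · · · ♟ ·
· · · · · ♙ · ♙
· · ♙ · · · · ·
♙ ♙ · ♙ ♙ · ♙ ·
♖ ♘ ♗ ♕ ♔ ♗ ♘ ♖



  a b c d e f g h
  ─────────────────
8│♜ ♞ ♝ ♛ ♚ ♝ ♞ ♜│8
7│♟ ♟ ♟ ♟ ♟ ♟ · ·│7
6│· · · · · · · ♟│6
5│· · · · · · ♟ ·│5
4│· · · · · ♙ · ♙│4
3│· · ♙ · · · · ·│3
2│♙ ♙ · ♙ ♙ · ♙ ·│2
1│♖ ♘ ♗ ♕ ♔ ♗ ♘ ♖│1
  ─────────────────
  a b c d e f g h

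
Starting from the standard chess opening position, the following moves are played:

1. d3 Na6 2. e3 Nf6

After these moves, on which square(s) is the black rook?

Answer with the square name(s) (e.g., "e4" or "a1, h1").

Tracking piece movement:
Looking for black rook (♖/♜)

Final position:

  a b c d e f g h
  ─────────────────
8│♜ · ♝ ♛ ♚ ♝ · ♜│8
7│♟ ♟ ♟ ♟ ♟ ♟ ♟ ♟│7
6│♞ · · · · ♞ · ·│6
5│· · · · · · · ·│5
4│· · · · · · · ·│4
3│· · · ♙ ♙ · · ·│3
2│♙ ♙ ♙ · · ♙ ♙ ♙│2
1│♖ ♘ ♗ ♕ ♔ ♗ ♘ ♖│1
  ─────────────────
  a b c d e f g h


a8, h8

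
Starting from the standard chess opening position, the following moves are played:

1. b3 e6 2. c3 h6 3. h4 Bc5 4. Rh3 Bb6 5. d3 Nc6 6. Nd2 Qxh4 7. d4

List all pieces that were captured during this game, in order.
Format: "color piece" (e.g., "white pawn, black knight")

Tracking captures:
  Qxh4: captured white pawn

white pawn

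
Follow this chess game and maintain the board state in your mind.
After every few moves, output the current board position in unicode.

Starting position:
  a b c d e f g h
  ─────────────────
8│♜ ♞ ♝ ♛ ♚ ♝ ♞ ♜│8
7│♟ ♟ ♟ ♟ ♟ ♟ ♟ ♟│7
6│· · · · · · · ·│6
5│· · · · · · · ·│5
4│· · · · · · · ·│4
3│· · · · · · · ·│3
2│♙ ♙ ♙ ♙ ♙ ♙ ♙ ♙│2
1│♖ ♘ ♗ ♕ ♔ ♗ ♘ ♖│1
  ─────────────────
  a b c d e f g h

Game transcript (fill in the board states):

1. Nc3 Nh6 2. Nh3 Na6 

  a b c d e f g h
  ─────────────────
8│♜ · ♝ ♛ ♚ ♝ · ♜│8
7│♟ ♟ ♟ ♟ ♟ ♟ ♟ ♟│7
6│♞ · · · · · · ♞│6
5│· · · · · · · ·│5
4│· · · · · · · ·│4
3│· · ♘ · · · · ♘│3
2│♙ ♙ ♙ ♙ ♙ ♙ ♙ ♙│2
1│♖ · ♗ ♕ ♔ ♗ · ♖│1
  ─────────────────
  a b c d e f g h

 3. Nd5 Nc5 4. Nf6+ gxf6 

  a b c d e f g h
  ─────────────────
8│♜ · ♝ ♛ ♚ ♝ · ♜│8
7│♟ ♟ ♟ ♟ ♟ ♟ · ♟│7
6│· · · · · ♟ · ♞│6
5│· · ♞ · · · · ·│5
4│· · · · · · · ·│4
3│· · · · · · · ♘│3
2│♙ ♙ ♙ ♙ ♙ ♙ ♙ ♙│2
1│♖ · ♗ ♕ ♔ ♗ · ♖│1
  ─────────────────
  a b c d e f g h

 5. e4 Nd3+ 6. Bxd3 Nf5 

  a b c d e f g h
  ─────────────────
8│♜ · ♝ ♛ ♚ ♝ · ♜│8
7│♟ ♟ ♟ ♟ ♟ ♟ · ♟│7
6│· · · · · ♟ · ·│6
5│· · · · · ♞ · ·│5
4│· · · · ♙ · · ·│4
3│· · · ♗ · · · ♘│3
2│♙ ♙ ♙ ♙ · ♙ ♙ ♙│2
1│♖ · ♗ ♕ ♔ · · ♖│1
  ─────────────────
  a b c d e f g h

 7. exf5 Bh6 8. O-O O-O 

  a b c d e f g h
  ─────────────────
8│♜ · ♝ ♛ · ♜ ♚ ·│8
7│♟ ♟ ♟ ♟ ♟ ♟ · ♟│7
6│· · · · · ♟ · ♝│6
5│· · · · · ♙ · ·│5
4│· · · · · · · ·│4
3│· · · ♗ · · · ♘│3
2│♙ ♙ ♙ ♙ · ♙ ♙ ♙│2
1│♖ · ♗ ♕ · ♖ ♔ ·│1
  ─────────────────
  a b c d e f g h

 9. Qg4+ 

  a b c d e f g h
  ─────────────────
8│♜ · ♝ ♛ · ♜ ♚ ·│8
7│♟ ♟ ♟ ♟ ♟ ♟ · ♟│7
6│· · · · · ♟ · ♝│6
5│· · · · · ♙ · ·│5
4│· · · · · · ♕ ·│4
3│· · · ♗ · · · ♘│3
2│♙ ♙ ♙ ♙ · ♙ ♙ ♙│2
1│♖ · ♗ · · ♖ ♔ ·│1
  ─────────────────
  a b c d e f g h


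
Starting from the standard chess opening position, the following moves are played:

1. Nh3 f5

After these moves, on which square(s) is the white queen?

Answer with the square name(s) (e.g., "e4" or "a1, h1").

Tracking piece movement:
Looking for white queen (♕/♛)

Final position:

  a b c d e f g h
  ─────────────────
8│♜ ♞ ♝ ♛ ♚ ♝ ♞ ♜│8
7│♟ ♟ ♟ ♟ ♟ · ♟ ♟│7
6│· · · · · · · ·│6
5│· · · · · ♟ · ·│5
4│· · · · · · · ·│4
3│· · · · · · · ♘│3
2│♙ ♙ ♙ ♙ ♙ ♙ ♙ ♙│2
1│♖ ♘ ♗ ♕ ♔ ♗ · ♖│1
  ─────────────────
  a b c d e f g h


d1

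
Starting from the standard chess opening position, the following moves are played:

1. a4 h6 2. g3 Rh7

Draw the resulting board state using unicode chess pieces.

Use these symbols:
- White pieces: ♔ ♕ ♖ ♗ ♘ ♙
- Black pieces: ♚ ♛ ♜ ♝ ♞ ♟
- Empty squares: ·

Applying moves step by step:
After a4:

♜ ♞ ♝ ♛ ♚ ♝ ♞ ♜
♟ ♟ ♟ ♟ ♟ ♟ ♟ ♟
· · · · · · · ·
· · · · · · · ·
♙ · · · · · · ·
· · · · · · · ·
· ♙ ♙ ♙ ♙ ♙ ♙ ♙
♖ ♘ ♗ ♕ ♔ ♗ ♘ ♖


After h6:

♜ ♞ ♝ ♛ ♚ ♝ ♞ ♜
♟ ♟ ♟ ♟ ♟ ♟ ♟ ·
· · · · · · · ♟
· · · · · · · ·
♙ · · · · · · ·
· · · · · · · ·
· ♙ ♙ ♙ ♙ ♙ ♙ ♙
♖ ♘ ♗ ♕ ♔ ♗ ♘ ♖


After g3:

♜ ♞ ♝ ♛ ♚ ♝ ♞ ♜
♟ ♟ ♟ ♟ ♟ ♟ ♟ ·
· · · · · · · ♟
· · · · · · · ·
♙ · · · · · · ·
· · · · · · ♙ ·
· ♙ ♙ ♙ ♙ ♙ · ♙
♖ ♘ ♗ ♕ ♔ ♗ ♘ ♖


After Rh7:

♜ ♞ ♝ ♛ ♚ ♝ ♞ ·
♟ ♟ ♟ ♟ ♟ ♟ ♟ ♜
· · · · · · · ♟
· · · · · · · ·
♙ · · · · · · ·
· · · · · · ♙ ·
· ♙ ♙ ♙ ♙ ♙ · ♙
♖ ♘ ♗ ♕ ♔ ♗ ♘ ♖



  a b c d e f g h
  ─────────────────
8│♜ ♞ ♝ ♛ ♚ ♝ ♞ ·│8
7│♟ ♟ ♟ ♟ ♟ ♟ ♟ ♜│7
6│· · · · · · · ♟│6
5│· · · · · · · ·│5
4│♙ · · · · · · ·│4
3│· · · · · · ♙ ·│3
2│· ♙ ♙ ♙ ♙ ♙ · ♙│2
1│♖ ♘ ♗ ♕ ♔ ♗ ♘ ♖│1
  ─────────────────
  a b c d e f g h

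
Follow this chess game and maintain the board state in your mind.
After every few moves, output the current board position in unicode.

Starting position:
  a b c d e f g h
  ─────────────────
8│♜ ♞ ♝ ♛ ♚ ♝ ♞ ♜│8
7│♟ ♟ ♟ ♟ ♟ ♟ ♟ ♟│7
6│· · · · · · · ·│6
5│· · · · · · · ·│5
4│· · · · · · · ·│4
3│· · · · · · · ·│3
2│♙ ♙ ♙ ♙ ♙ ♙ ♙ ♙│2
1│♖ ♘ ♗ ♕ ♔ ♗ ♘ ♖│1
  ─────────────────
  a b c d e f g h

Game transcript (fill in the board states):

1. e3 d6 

  a b c d e f g h
  ─────────────────
8│♜ ♞ ♝ ♛ ♚ ♝ ♞ ♜│8
7│♟ ♟ ♟ · ♟ ♟ ♟ ♟│7
6│· · · ♟ · · · ·│6
5│· · · · · · · ·│5
4│· · · · · · · ·│4
3│· · · · ♙ · · ·│3
2│♙ ♙ ♙ ♙ · ♙ ♙ ♙│2
1│♖ ♘ ♗ ♕ ♔ ♗ ♘ ♖│1
  ─────────────────
  a b c d e f g h

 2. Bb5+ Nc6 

  a b c d e f g h
  ─────────────────
8│♜ · ♝ ♛ ♚ ♝ ♞ ♜│8
7│♟ ♟ ♟ · ♟ ♟ ♟ ♟│7
6│· · ♞ ♟ · · · ·│6
5│· ♗ · · · · · ·│5
4│· · · · · · · ·│4
3│· · · · ♙ · · ·│3
2│♙ ♙ ♙ ♙ · ♙ ♙ ♙│2
1│♖ ♘ ♗ ♕ ♔ · ♘ ♖│1
  ─────────────────
  a b c d e f g h

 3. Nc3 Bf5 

  a b c d e f g h
  ─────────────────
8│♜ · · ♛ ♚ ♝ ♞ ♜│8
7│♟ ♟ ♟ · ♟ ♟ ♟ ♟│7
6│· · ♞ ♟ · · · ·│6
5│· ♗ · · · ♝ · ·│5
4│· · · · · · · ·│4
3│· · ♘ · ♙ · · ·│3
2│♙ ♙ ♙ ♙ · ♙ ♙ ♙│2
1│♖ · ♗ ♕ ♔ · ♘ ♖│1
  ─────────────────
  a b c d e f g h

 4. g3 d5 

  a b c d e f g h
  ─────────────────
8│♜ · · ♛ ♚ ♝ ♞ ♜│8
7│♟ ♟ ♟ · ♟ ♟ ♟ ♟│7
6│· · ♞ · · · · ·│6
5│· ♗ · ♟ · ♝ · ·│5
4│· · · · · · · ·│4
3│· · ♘ · ♙ · ♙ ·│3
2│♙ ♙ ♙ ♙ · ♙ · ♙│2
1│♖ · ♗ ♕ ♔ · ♘ ♖│1
  ─────────────────
  a b c d e f g h



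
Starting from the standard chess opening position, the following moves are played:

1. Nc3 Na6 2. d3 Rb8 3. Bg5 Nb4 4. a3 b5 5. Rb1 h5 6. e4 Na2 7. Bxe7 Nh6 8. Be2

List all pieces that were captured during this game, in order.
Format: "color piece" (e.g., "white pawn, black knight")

Tracking captures:
  Bxe7: captured black pawn

black pawn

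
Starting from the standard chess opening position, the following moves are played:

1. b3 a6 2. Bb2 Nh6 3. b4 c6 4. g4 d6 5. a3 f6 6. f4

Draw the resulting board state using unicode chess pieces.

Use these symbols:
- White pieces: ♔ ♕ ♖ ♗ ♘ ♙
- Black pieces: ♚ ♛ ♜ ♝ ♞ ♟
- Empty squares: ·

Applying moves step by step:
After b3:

♜ ♞ ♝ ♛ ♚ ♝ ♞ ♜
♟ ♟ ♟ ♟ ♟ ♟ ♟ ♟
· · · · · · · ·
· · · · · · · ·
· · · · · · · ·
· ♙ · · · · · ·
♙ · ♙ ♙ ♙ ♙ ♙ ♙
♖ ♘ ♗ ♕ ♔ ♗ ♘ ♖


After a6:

♜ ♞ ♝ ♛ ♚ ♝ ♞ ♜
· ♟ ♟ ♟ ♟ ♟ ♟ ♟
♟ · · · · · · ·
· · · · · · · ·
· · · · · · · ·
· ♙ · · · · · ·
♙ · ♙ ♙ ♙ ♙ ♙ ♙
♖ ♘ ♗ ♕ ♔ ♗ ♘ ♖


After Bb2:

♜ ♞ ♝ ♛ ♚ ♝ ♞ ♜
· ♟ ♟ ♟ ♟ ♟ ♟ ♟
♟ · · · · · · ·
· · · · · · · ·
· · · · · · · ·
· ♙ · · · · · ·
♙ ♗ ♙ ♙ ♙ ♙ ♙ ♙
♖ ♘ · ♕ ♔ ♗ ♘ ♖


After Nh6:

♜ ♞ ♝ ♛ ♚ ♝ · ♜
· ♟ ♟ ♟ ♟ ♟ ♟ ♟
♟ · · · · · · ♞
· · · · · · · ·
· · · · · · · ·
· ♙ · · · · · ·
♙ ♗ ♙ ♙ ♙ ♙ ♙ ♙
♖ ♘ · ♕ ♔ ♗ ♘ ♖


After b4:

♜ ♞ ♝ ♛ ♚ ♝ · ♜
· ♟ ♟ ♟ ♟ ♟ ♟ ♟
♟ · · · · · · ♞
· · · · · · · ·
· ♙ · · · · · ·
· · · · · · · ·
♙ ♗ ♙ ♙ ♙ ♙ ♙ ♙
♖ ♘ · ♕ ♔ ♗ ♘ ♖


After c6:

♜ ♞ ♝ ♛ ♚ ♝ · ♜
· ♟ · ♟ ♟ ♟ ♟ ♟
♟ · ♟ · · · · ♞
· · · · · · · ·
· ♙ · · · · · ·
· · · · · · · ·
♙ ♗ ♙ ♙ ♙ ♙ ♙ ♙
♖ ♘ · ♕ ♔ ♗ ♘ ♖


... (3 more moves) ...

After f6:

♜ ♞ ♝ ♛ ♚ ♝ · ♜
· ♟ · · ♟ · ♟ ♟
♟ · ♟ ♟ · ♟ · ♞
· · · · · · · ·
· ♙ · · · · ♙ ·
♙ · · · · · · ·
· ♗ ♙ ♙ ♙ ♙ · ♙
♖ ♘ · ♕ ♔ ♗ ♘ ♖


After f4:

♜ ♞ ♝ ♛ ♚ ♝ · ♜
· ♟ · · ♟ · ♟ ♟
♟ · ♟ ♟ · ♟ · ♞
· · · · · · · ·
· ♙ · · · ♙ ♙ ·
♙ · · · · · · ·
· ♗ ♙ ♙ ♙ · · ♙
♖ ♘ · ♕ ♔ ♗ ♘ ♖



  a b c d e f g h
  ─────────────────
8│♜ ♞ ♝ ♛ ♚ ♝ · ♜│8
7│· ♟ · · ♟ · ♟ ♟│7
6│♟ · ♟ ♟ · ♟ · ♞│6
5│· · · · · · · ·│5
4│· ♙ · · · ♙ ♙ ·│4
3│♙ · · · · · · ·│3
2│· ♗ ♙ ♙ ♙ · · ♙│2
1│♖ ♘ · ♕ ♔ ♗ ♘ ♖│1
  ─────────────────
  a b c d e f g h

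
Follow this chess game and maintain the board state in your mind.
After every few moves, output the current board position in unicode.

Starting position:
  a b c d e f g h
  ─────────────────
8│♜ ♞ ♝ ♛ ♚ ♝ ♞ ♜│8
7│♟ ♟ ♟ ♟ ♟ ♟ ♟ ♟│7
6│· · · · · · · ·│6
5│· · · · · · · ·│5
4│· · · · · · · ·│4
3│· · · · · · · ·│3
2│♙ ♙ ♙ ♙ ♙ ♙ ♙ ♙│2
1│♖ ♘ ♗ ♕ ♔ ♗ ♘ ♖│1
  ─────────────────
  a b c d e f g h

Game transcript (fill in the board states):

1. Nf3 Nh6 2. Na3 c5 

  a b c d e f g h
  ─────────────────
8│♜ ♞ ♝ ♛ ♚ ♝ · ♜│8
7│♟ ♟ · ♟ ♟ ♟ ♟ ♟│7
6│· · · · · · · ♞│6
5│· · ♟ · · · · ·│5
4│· · · · · · · ·│4
3│♘ · · · · ♘ · ·│3
2│♙ ♙ ♙ ♙ ♙ ♙ ♙ ♙│2
1│♖ · ♗ ♕ ♔ ♗ · ♖│1
  ─────────────────
  a b c d e f g h

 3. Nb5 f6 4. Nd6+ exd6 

  a b c d e f g h
  ─────────────────
8│♜ ♞ ♝ ♛ ♚ ♝ · ♜│8
7│♟ ♟ · ♟ · · ♟ ♟│7
6│· · · ♟ · ♟ · ♞│6
5│· · ♟ · · · · ·│5
4│· · · · · · · ·│4
3│· · · · · ♘ · ·│3
2│♙ ♙ ♙ ♙ ♙ ♙ ♙ ♙│2
1│♖ · ♗ ♕ ♔ ♗ · ♖│1
  ─────────────────
  a b c d e f g h

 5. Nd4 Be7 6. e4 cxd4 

  a b c d e f g h
  ─────────────────
8│♜ ♞ ♝ ♛ ♚ · · ♜│8
7│♟ ♟ · ♟ ♝ · ♟ ♟│7
6│· · · ♟ · ♟ · ♞│6
5│· · · · · · · ·│5
4│· · · ♟ ♙ · · ·│4
3│· · · · · · · ·│3
2│♙ ♙ ♙ ♙ · ♙ ♙ ♙│2
1│♖ · ♗ ♕ ♔ ♗ · ♖│1
  ─────────────────
  a b c d e f g h

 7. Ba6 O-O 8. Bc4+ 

  a b c d e f g h
  ─────────────────
8│♜ ♞ ♝ ♛ · ♜ ♚ ·│8
7│♟ ♟ · ♟ ♝ · ♟ ♟│7
6│· · · ♟ · ♟ · ♞│6
5│· · · · · · · ·│5
4│· · ♗ ♟ ♙ · · ·│4
3│· · · · · · · ·│3
2│♙ ♙ ♙ ♙ · ♙ ♙ ♙│2
1│♖ · ♗ ♕ ♔ · · ♖│1
  ─────────────────
  a b c d e f g h


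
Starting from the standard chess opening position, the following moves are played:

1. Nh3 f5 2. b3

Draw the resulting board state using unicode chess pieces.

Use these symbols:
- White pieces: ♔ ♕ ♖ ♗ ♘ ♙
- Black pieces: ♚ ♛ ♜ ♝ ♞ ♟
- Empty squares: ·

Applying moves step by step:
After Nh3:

♜ ♞ ♝ ♛ ♚ ♝ ♞ ♜
♟ ♟ ♟ ♟ ♟ ♟ ♟ ♟
· · · · · · · ·
· · · · · · · ·
· · · · · · · ·
· · · · · · · ♘
♙ ♙ ♙ ♙ ♙ ♙ ♙ ♙
♖ ♘ ♗ ♕ ♔ ♗ · ♖


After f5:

♜ ♞ ♝ ♛ ♚ ♝ ♞ ♜
♟ ♟ ♟ ♟ ♟ · ♟ ♟
· · · · · · · ·
· · · · · ♟ · ·
· · · · · · · ·
· · · · · · · ♘
♙ ♙ ♙ ♙ ♙ ♙ ♙ ♙
♖ ♘ ♗ ♕ ♔ ♗ · ♖


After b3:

♜ ♞ ♝ ♛ ♚ ♝ ♞ ♜
♟ ♟ ♟ ♟ ♟ · ♟ ♟
· · · · · · · ·
· · · · · ♟ · ·
· · · · · · · ·
· ♙ · · · · · ♘
♙ · ♙ ♙ ♙ ♙ ♙ ♙
♖ ♘ ♗ ♕ ♔ ♗ · ♖



  a b c d e f g h
  ─────────────────
8│♜ ♞ ♝ ♛ ♚ ♝ ♞ ♜│8
7│♟ ♟ ♟ ♟ ♟ · ♟ ♟│7
6│· · · · · · · ·│6
5│· · · · · ♟ · ·│5
4│· · · · · · · ·│4
3│· ♙ · · · · · ♘│3
2│♙ · ♙ ♙ ♙ ♙ ♙ ♙│2
1│♖ ♘ ♗ ♕ ♔ ♗ · ♖│1
  ─────────────────
  a b c d e f g h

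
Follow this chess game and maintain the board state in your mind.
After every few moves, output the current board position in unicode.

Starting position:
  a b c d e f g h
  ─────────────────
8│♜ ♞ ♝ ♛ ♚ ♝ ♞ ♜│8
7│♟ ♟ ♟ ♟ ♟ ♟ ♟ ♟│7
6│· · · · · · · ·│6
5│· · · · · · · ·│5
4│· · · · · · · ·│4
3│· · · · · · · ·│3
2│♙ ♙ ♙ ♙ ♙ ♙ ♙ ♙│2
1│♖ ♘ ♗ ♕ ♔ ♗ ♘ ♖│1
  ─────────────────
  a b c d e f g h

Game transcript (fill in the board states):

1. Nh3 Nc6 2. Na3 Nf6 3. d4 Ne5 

  a b c d e f g h
  ─────────────────
8│♜ · ♝ ♛ ♚ ♝ · ♜│8
7│♟ ♟ ♟ ♟ ♟ ♟ ♟ ♟│7
6│· · · · · ♞ · ·│6
5│· · · · ♞ · · ·│5
4│· · · ♙ · · · ·│4
3│♘ · · · · · · ♘│3
2│♙ ♙ ♙ · ♙ ♙ ♙ ♙│2
1│♖ · ♗ ♕ ♔ ♗ · ♖│1
  ─────────────────
  a b c d e f g h

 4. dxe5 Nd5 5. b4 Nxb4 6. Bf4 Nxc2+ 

  a b c d e f g h
  ─────────────────
8│♜ · ♝ ♛ ♚ ♝ · ♜│8
7│♟ ♟ ♟ ♟ ♟ ♟ ♟ ♟│7
6│· · · · · · · ·│6
5│· · · · ♙ · · ·│5
4│· · · · · ♗ · ·│4
3│♘ · · · · · · ♘│3
2│♙ · ♞ · ♙ ♙ ♙ ♙│2
1│♖ · · ♕ ♔ ♗ · ♖│1
  ─────────────────
  a b c d e f g h

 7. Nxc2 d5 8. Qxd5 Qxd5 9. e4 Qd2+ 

  a b c d e f g h
  ─────────────────
8│♜ · ♝ · ♚ ♝ · ♜│8
7│♟ ♟ ♟ · ♟ ♟ ♟ ♟│7
6│· · · · · · · ·│6
5│· · · · ♙ · · ·│5
4│· · · · ♙ ♗ · ·│4
3│· · · · · · · ♘│3
2│♙ · ♘ ♛ · ♙ ♙ ♙│2
1│♖ · · · ♔ ♗ · ♖│1
  ─────────────────
  a b c d e f g h

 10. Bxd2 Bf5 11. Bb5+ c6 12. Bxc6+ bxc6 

  a b c d e f g h
  ─────────────────
8│♜ · · · ♚ ♝ · ♜│8
7│♟ · · · ♟ ♟ ♟ ♟│7
6│· · ♟ · · · · ·│6
5│· · · · ♙ ♝ · ·│5
4│· · · · ♙ · · ·│4
3│· · · · · · · ♘│3
2│♙ · ♘ ♗ · ♙ ♙ ♙│2
1│♖ · · · ♔ · · ♖│1
  ─────────────────
  a b c d e f g h

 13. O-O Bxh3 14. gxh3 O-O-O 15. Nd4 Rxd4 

  a b c d e f g h
  ─────────────────
8│· · ♚ · · ♝ · ♜│8
7│♟ · · · ♟ ♟ ♟ ♟│7
6│· · ♟ · · · · ·│6
5│· · · · ♙ · · ·│5
4│· · · ♜ ♙ · · ·│4
3│· · · · · · · ♙│3
2│♙ · · ♗ · ♙ · ♙│2
1│♖ · · · · ♖ ♔ ·│1
  ─────────────────
  a b c d e f g h



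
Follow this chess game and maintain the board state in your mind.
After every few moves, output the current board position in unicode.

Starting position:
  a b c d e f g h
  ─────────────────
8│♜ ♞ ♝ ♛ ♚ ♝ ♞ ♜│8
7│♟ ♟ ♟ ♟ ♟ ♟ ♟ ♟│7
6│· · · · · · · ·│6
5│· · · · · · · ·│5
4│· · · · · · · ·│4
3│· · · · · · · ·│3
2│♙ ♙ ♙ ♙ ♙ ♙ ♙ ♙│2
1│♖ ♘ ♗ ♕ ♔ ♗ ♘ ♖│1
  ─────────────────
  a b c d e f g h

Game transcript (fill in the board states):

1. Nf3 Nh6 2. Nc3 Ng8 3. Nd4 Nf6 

  a b c d e f g h
  ─────────────────
8│♜ ♞ ♝ ♛ ♚ ♝ · ♜│8
7│♟ ♟ ♟ ♟ ♟ ♟ ♟ ♟│7
6│· · · · · ♞ · ·│6
5│· · · · · · · ·│5
4│· · · ♘ · · · ·│4
3│· · ♘ · · · · ·│3
2│♙ ♙ ♙ ♙ ♙ ♙ ♙ ♙│2
1│♖ · ♗ ♕ ♔ ♗ · ♖│1
  ─────────────────
  a b c d e f g h

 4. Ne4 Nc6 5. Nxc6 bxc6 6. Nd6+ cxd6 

  a b c d e f g h
  ─────────────────
8│♜ · ♝ ♛ ♚ ♝ · ♜│8
7│♟ · · ♟ ♟ ♟ ♟ ♟│7
6│· · ♟ ♟ · ♞ · ·│6
5│· · · · · · · ·│5
4│· · · · · · · ·│4
3│· · · · · · · ·│3
2│♙ ♙ ♙ ♙ ♙ ♙ ♙ ♙│2
1│♖ · ♗ ♕ ♔ ♗ · ♖│1
  ─────────────────
  a b c d e f g h

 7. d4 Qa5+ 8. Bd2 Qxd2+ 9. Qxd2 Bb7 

  a b c d e f g h
  ─────────────────
8│♜ · · · ♚ ♝ · ♜│8
7│♟ ♝ · ♟ ♟ ♟ ♟ ♟│7
6│· · ♟ ♟ · ♞ · ·│6
5│· · · · · · · ·│5
4│· · · ♙ · · · ·│4
3│· · · · · · · ·│3
2│♙ ♙ ♙ ♕ ♙ ♙ ♙ ♙│2
1│♖ · · · ♔ ♗ · ♖│1
  ─────────────────
  a b c d e f g h

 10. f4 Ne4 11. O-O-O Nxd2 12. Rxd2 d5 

  a b c d e f g h
  ─────────────────
8│♜ · · · ♚ ♝ · ♜│8
7│♟ ♝ · ♟ ♟ ♟ ♟ ♟│7
6│· · ♟ · · · · ·│6
5│· · · ♟ · · · ·│5
4│· · · ♙ · ♙ · ·│4
3│· · · · · · · ·│3
2│♙ ♙ ♙ ♖ ♙ · ♙ ♙│2
1│· · ♔ · · ♗ · ♖│1
  ─────────────────
  a b c d e f g h

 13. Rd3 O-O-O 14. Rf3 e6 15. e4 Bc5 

  a b c d e f g h
  ─────────────────
8│· · ♚ ♜ · · · ♜│8
7│♟ ♝ · ♟ · ♟ ♟ ♟│7
6│· · ♟ · ♟ · · ·│6
5│· · ♝ ♟ · · · ·│5
4│· · · ♙ ♙ ♙ · ·│4
3│· · · · · ♖ · ·│3
2│♙ ♙ ♙ · · · ♙ ♙│2
1│· · ♔ · · ♗ · ♖│1
  ─────────────────
  a b c d e f g h



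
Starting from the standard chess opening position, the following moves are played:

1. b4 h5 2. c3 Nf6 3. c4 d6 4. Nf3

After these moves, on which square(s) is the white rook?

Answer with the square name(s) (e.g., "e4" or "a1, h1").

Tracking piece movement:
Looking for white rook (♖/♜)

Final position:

  a b c d e f g h
  ─────────────────
8│♜ ♞ ♝ ♛ ♚ ♝ · ♜│8
7│♟ ♟ ♟ · ♟ ♟ ♟ ·│7
6│· · · ♟ · ♞ · ·│6
5│· · · · · · · ♟│5
4│· ♙ ♙ · · · · ·│4
3│· · · · · ♘ · ·│3
2│♙ · · ♙ ♙ ♙ ♙ ♙│2
1│♖ ♘ ♗ ♕ ♔ ♗ · ♖│1
  ─────────────────
  a b c d e f g h


a1, h1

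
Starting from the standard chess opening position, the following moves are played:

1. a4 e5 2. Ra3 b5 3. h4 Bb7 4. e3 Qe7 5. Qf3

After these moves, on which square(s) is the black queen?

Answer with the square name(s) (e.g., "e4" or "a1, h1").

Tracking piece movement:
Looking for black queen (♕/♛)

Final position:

  a b c d e f g h
  ─────────────────
8│♜ ♞ · · ♚ ♝ ♞ ♜│8
7│♟ ♝ ♟ ♟ ♛ ♟ ♟ ♟│7
6│· · · · · · · ·│6
5│· ♟ · · ♟ · · ·│5
4│♙ · · · · · · ♙│4
3│♖ · · · ♙ ♕ · ·│3
2│· ♙ ♙ ♙ · ♙ ♙ ·│2
1│· ♘ ♗ · ♔ ♗ ♘ ♖│1
  ─────────────────
  a b c d e f g h


e7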